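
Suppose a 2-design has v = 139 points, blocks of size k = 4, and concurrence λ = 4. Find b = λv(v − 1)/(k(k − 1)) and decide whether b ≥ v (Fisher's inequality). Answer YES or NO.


b = λv(v − 1)/(k(k − 1)) = 4·139·138/(4·3) = 76728/12 = 6394.
Compare with v = 139: b ≥ v, so Fisher's inequality holds.

YES


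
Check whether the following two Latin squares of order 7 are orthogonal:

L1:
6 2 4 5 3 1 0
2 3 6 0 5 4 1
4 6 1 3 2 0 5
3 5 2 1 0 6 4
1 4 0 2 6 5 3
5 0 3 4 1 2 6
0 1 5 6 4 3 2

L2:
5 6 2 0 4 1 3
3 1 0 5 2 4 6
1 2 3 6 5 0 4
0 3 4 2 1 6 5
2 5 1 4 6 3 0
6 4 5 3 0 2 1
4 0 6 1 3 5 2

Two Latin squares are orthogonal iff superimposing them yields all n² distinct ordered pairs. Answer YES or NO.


Form the n² = 49 superimposed pairs (L1[i][j], L2[i][j]), row by row (rows and columns indexed from 0):
row 0: (6,5) (2,6) (4,2) (5,0) (3,4) (1,1) (0,3)
row 1: (2,3) (3,1) (6,0) (0,5) (5,2) (4,4) (1,6)
row 2: (4,1) (6,2) (1,3) (3,6) (2,5) (0,0) (5,4)
row 3: (3,0) (5,3) (2,4) (1,2) (0,1) (6,6) (4,5)
row 4: (1,2) (4,5) (0,1) (2,4) (6,6) (5,3) (3,0)
row 5: (5,6) (0,4) (3,5) (4,3) (1,0) (2,2) (6,1)
row 6: (0,4) (1,0) (5,6) (6,1) (4,3) (3,5) (2,2)
Orthogonality requires all 49 pairs distinct.
But the pair (1,2) repeats: cell (3,3) has L1 = 1, L2 = 2, and cell (4,0) has L1 = 1, L2 = 2.
A repeated pair means some other pair never occurs (only 35 distinct pairs out of 49), so the squares are not orthogonal.
Conclusion: NO.

NO


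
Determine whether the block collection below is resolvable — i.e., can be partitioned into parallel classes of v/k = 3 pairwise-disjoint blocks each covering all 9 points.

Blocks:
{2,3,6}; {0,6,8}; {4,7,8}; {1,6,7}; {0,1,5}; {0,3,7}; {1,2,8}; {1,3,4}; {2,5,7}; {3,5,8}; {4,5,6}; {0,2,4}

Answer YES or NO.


v = 9, block size k = 3, number of blocks = 12.
For resolvability, blocks must partition into parallel classes of size v/k = 3.
Total blocks must therefore be a multiple of 3: 12 = 3·4 + 0 ⇒ divisible ✓.
Greedy packing gives 4 candidate class(es). Each should be a full parallel class (size 3, covers all 9 points).
  Class 1 (3 blocks): {2,3,6}; {4,7,8}; {0,1,5}. Points covered: [0, 1, 2, 3, 4, 5, 6, 7, 8].
  Class 2 (3 blocks): {0,6,8}; {1,3,4}; {2,5,7}. Points covered: [0, 1, 2, 3, 4, 5, 6, 7, 8].
  Class 3 (3 blocks): {1,6,7}; {3,5,8}; {0,2,4}. Points covered: [0, 1, 2, 3, 4, 5, 6, 7, 8].
  Class 4 (3 blocks): {0,3,7}; {1,2,8}; {4,5,6}. Points covered: [0, 1, 2, 3, 4, 5, 6, 7, 8].
All classes full (size 3)? YES. All classes cover every point? YES.
Resolvable? YES.

YES


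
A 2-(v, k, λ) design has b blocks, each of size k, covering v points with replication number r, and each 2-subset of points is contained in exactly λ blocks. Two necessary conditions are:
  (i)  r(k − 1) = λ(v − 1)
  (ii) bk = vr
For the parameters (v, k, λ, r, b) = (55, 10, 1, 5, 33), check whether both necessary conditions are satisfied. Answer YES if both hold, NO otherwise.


Condition (i): r(k − 1) = 5·9 = 45; λ(v − 1) = 1·54 = 54. Match? NO.
Condition (ii): bk = 33·10 = 330; vr = 55·5 = 275. Match? NO.
Both conditions hold? NO.

NO


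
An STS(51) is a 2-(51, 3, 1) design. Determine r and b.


An STS(v) is a 2-(v, 3, 1) BIBD: block size k = 3, λ = 1.
Replication: r(k − 1) = λ(v − 1) ⇒ r·2 = 51 − 1 = 50 ⇒ r = 25.
Block count: bk = vr ⇒ b·3 = 51·25 = 1275 ⇒ b = 425.
(Check via b = v(v − 1)/6 = 51·50/6 = 2550/6 = 425.)

r = 25, b = 425.


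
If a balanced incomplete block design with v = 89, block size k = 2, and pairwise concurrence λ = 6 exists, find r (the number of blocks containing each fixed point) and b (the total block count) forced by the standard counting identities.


Any 2-(v, k, λ) BIBD satisfies two necessary conditions:
  (i)  Each point sits in r blocks, and counting incidences through any fixed point gives r(k − 1) = λ(v − 1), so r = λ(v − 1)/(k − 1).
  (ii) Total incidences bk = vr, so b = vr/k.
Step 1: r = λ(v − 1)/(k − 1) = 6·(89 − 1)/(2 − 1) = 6·88/1 = 528/1 = 528.
Step 2: b = vr/k = 89·528/2 = 46992/2 = 23496.
Check integrality: r = 528 ∈ Z ✓, b = 23496 ∈ Z ✓.
(These identities are necessary conditions: they determine r and b for any design with these parameters, but do not by themselves prove that one exists.)

r = 528, b = 23496.


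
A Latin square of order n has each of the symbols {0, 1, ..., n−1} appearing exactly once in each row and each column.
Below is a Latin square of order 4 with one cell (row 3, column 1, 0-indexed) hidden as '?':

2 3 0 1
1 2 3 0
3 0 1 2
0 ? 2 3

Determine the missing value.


Row 3 contains symbols [0, 2, 3] — missing [1].
Column 1 contains symbols [0, 2, 3] — missing [1].
The missing symbol must appear in both missing sets; intersection = [1].
Therefore the hidden value is 1.

Missing value = 1.


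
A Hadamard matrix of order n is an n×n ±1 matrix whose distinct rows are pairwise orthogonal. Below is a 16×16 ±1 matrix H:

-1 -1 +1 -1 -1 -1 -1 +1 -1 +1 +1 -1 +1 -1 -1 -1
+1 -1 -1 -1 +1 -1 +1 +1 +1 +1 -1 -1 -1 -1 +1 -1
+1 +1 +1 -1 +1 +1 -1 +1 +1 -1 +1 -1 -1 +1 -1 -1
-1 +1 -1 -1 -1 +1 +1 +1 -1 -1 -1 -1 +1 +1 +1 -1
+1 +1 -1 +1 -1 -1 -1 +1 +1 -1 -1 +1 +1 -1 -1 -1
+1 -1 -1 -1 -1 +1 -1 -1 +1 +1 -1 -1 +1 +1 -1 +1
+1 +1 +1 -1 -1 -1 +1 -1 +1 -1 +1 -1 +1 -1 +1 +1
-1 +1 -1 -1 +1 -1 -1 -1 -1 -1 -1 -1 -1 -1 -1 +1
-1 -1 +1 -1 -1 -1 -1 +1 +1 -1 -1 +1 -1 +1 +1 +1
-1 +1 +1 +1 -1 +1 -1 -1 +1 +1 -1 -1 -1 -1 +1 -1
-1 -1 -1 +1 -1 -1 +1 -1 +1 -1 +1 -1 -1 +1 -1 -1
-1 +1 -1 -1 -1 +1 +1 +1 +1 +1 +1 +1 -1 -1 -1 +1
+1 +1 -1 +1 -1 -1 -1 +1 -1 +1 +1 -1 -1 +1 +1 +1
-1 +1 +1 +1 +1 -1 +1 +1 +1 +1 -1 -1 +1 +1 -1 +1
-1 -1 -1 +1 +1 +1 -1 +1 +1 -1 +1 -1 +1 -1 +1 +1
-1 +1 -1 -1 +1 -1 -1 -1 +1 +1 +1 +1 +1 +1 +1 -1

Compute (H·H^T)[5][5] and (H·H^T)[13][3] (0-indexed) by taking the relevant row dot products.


Row 3 of H: [-1, 1, -1, -1, -1, 1, 1, 1, -1, -1, -1, -1, 1, 1, 1, -1].
Row 5 of H: [1, -1, -1, -1, -1, 1, -1, -1, 1, 1, -1, -1, 1, 1, -1, 1].
Row 13 of H: [-1, 1, 1, 1, 1, -1, 1, 1, 1, 1, -1, -1, 1, 1, -1, 1].
(H·H^T)[5][5] = Σ_j H[5][j]·H[5][j] = (1)² + (-1)² + (-1)² + (-1)² + (-1)² + (1)² + (-1)² + (-1)² + (1)² + (1)² + (-1)² + (-1)² + (1)² + (1)² + (-1)² + (1)² = 1 + 1 + 1 + 1 + 1 + 1 + 1 + 1 + 1 + 1 + 1 + 1 + 1 + 1 + 1 + 1 = 16.
(H·H^T)[13][3] = Σ_j H[13][j]·H[3][j] = (-1)·(-1) + (1)·(1) + (1)·(-1) + (1)·(-1) + (1)·(-1) + (-1)·(1) + (1)·(1) + (1)·(1) + (1)·(-1) + (1)·(-1) + (-1)·(-1) + (-1)·(-1) + (1)·(1) + (1)·(1) + (-1)·(1) + (1)·(-1) = 1 + 1 + -1 + -1 + -1 + -1 + 1 + 1 + -1 + -1 + 1 + 1 + 1 + 1 + -1 + -1 = 0.
So rows 13 and 3 are orthogonal; the diagonal entry equals n = 16.

(5,5) entry = 16; (13,3) entry = 0.


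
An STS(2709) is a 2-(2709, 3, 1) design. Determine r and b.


An STS(v) is a 2-(v, 3, 1) BIBD: block size k = 3, λ = 1.
Replication: r(k − 1) = λ(v − 1) ⇒ r·2 = 2709 − 1 = 2708 ⇒ r = 1354.
Block count: b = v(v − 1)/6 = 2709·2708/6 = 7335972/6 = 1222662.

r = 1354, b = 1222662.


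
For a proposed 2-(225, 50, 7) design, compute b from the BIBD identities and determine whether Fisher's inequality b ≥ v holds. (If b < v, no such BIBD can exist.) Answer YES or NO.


r = λ(v − 1)/(k − 1) = 7·224/49 = 32.
b = vr/k = 225·32/50 = 144.
Fisher's inequality: b ≥ v ⇔ 144 ≥ 225? NO.

NO


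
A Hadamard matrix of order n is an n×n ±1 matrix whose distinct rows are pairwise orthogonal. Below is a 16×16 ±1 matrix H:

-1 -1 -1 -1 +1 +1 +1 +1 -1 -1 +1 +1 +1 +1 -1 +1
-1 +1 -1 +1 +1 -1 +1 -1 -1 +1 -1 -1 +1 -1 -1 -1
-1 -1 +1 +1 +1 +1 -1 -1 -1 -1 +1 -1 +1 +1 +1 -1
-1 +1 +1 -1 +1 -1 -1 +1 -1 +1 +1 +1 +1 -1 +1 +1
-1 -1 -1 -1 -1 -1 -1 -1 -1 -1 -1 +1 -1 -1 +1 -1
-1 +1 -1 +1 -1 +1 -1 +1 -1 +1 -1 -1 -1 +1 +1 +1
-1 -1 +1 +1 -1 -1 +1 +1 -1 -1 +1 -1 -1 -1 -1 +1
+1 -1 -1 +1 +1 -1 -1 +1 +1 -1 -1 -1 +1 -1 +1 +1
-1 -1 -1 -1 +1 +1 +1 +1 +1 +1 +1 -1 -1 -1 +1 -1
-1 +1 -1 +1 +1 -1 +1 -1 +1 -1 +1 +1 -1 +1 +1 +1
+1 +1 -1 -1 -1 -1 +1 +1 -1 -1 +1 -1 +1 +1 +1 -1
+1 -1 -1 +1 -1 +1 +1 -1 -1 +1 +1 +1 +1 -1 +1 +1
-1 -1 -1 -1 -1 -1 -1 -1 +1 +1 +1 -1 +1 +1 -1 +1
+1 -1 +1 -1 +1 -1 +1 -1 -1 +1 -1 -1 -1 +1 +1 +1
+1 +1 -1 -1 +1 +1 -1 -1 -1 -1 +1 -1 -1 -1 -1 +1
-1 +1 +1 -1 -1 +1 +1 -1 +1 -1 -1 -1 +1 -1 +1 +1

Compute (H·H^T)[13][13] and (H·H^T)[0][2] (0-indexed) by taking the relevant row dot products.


Row 0 of H: [-1, -1, -1, -1, 1, 1, 1, 1, -1, -1, 1, 1, 1, 1, -1, 1].
Row 2 of H: [-1, -1, 1, 1, 1, 1, -1, -1, -1, -1, 1, -1, 1, 1, 1, -1].
Row 13 of H: [1, -1, 1, -1, 1, -1, 1, -1, -1, 1, -1, -1, -1, 1, 1, 1].
(H·H^T)[13][13] = Σ_j H[13][j]·H[13][j] = (1)² + (-1)² + (1)² + (-1)² + (1)² + (-1)² + (1)² + (-1)² + (-1)² + (1)² + (-1)² + (-1)² + (-1)² + (1)² + (1)² + (1)² = 1 + 1 + 1 + 1 + 1 + 1 + 1 + 1 + 1 + 1 + 1 + 1 + 1 + 1 + 1 + 1 = 16.
(H·H^T)[0][2] = Σ_j H[0][j]·H[2][j] = (-1)·(-1) + (-1)·(-1) + (-1)·(1) + (-1)·(1) + (1)·(1) + (1)·(1) + (1)·(-1) + (1)·(-1) + (-1)·(-1) + (-1)·(-1) + (1)·(1) + (1)·(-1) + (1)·(1) + (1)·(1) + (-1)·(1) + (1)·(-1) = 1 + 1 + -1 + -1 + 1 + 1 + -1 + -1 + 1 + 1 + 1 + -1 + 1 + 1 + -1 + -1 = 2.
Rows 0 and 2 are not orthogonal (dot product = 2 ≠ 0), so H is not a Hadamard matrix.

(13,13) entry = 16; (0,2) entry = 2.


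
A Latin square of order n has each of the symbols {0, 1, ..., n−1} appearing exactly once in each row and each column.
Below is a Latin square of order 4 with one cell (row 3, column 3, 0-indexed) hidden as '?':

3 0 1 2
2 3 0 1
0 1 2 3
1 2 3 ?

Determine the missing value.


Row 3 contains symbols [1, 2, 3] — missing [0].
Column 3 contains symbols [1, 2, 3] — missing [0].
The missing symbol must appear in both missing sets; intersection = [0].
Therefore the hidden value is 0.

Missing value = 0.


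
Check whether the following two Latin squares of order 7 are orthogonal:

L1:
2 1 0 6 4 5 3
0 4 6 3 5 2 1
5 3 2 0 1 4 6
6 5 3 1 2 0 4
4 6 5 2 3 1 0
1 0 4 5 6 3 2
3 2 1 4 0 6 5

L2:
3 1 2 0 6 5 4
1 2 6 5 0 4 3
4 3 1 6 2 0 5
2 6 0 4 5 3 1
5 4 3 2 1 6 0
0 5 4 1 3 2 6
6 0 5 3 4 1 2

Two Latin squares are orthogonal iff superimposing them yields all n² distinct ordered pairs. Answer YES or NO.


Form the n² = 49 superimposed pairs (L1[i][j], L2[i][j]), row by row (rows and columns indexed from 0):
row 0: (2,3) (1,1) (0,2) (6,0) (4,6) (5,5) (3,4)
row 1: (0,1) (4,2) (6,6) (3,5) (5,0) (2,4) (1,3)
row 2: (5,4) (3,3) (2,1) (0,6) (1,2) (4,0) (6,5)
row 3: (6,2) (5,6) (3,0) (1,4) (2,5) (0,3) (4,1)
row 4: (4,5) (6,4) (5,3) (2,2) (3,1) (1,6) (0,0)
row 5: (1,0) (0,5) (4,4) (5,1) (6,3) (3,2) (2,6)
row 6: (3,6) (2,0) (1,5) (4,3) (0,4) (6,1) (5,2)
Orthogonality requires all 49 pairs distinct.
Check by first coordinate: for each symbol s of L1, list the L2 entries in the n cells where L1 = s; they must all differ.
  L1 = 0: L2 entries (in reading order) 2, 1, 6, 3, 0, 5, 4 — all 7 distinct ✓
  L1 = 1: L2 entries (in reading order) 1, 3, 2, 4, 6, 0, 5 — all 7 distinct ✓
  L1 = 2: L2 entries (in reading order) 3, 4, 1, 5, 2, 6, 0 — all 7 distinct ✓
  L1 = 3: L2 entries (in reading order) 4, 5, 3, 0, 1, 2, 6 — all 7 distinct ✓
  L1 = 4: L2 entries (in reading order) 6, 2, 0, 1, 5, 4, 3 — all 7 distinct ✓
  L1 = 5: L2 entries (in reading order) 5, 0, 4, 6, 3, 1, 2 — all 7 distinct ✓
  L1 = 6: L2 entries (in reading order) 0, 6, 5, 2, 4, 3, 1 — all 7 distinct ✓
Every symbol of L1 meets every symbol of L2 exactly once, so all 49 pairs are distinct (49 of 49).
Conclusion: YES.

YES


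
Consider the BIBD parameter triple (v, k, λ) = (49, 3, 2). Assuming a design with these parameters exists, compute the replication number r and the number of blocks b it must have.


Any 2-(v, k, λ) BIBD satisfies two necessary conditions:
  (i)  Each point sits in r blocks, and counting incidences through any fixed point gives r(k − 1) = λ(v − 1), so r = λ(v − 1)/(k − 1).
  (ii) Total incidences bk = vr, so b = vr/k.
Step 1: r = λ(v − 1)/(k − 1) = 2·(49 − 1)/(3 − 1) = 2·48/2 = 96/2 = 48.
Step 2: b = vr/k = 49·48/3 = 2352/3 = 784.
Check integrality: r = 48 ∈ Z ✓, b = 784 ∈ Z ✓.
(These identities are necessary conditions: they determine r and b for any design with these parameters, but do not by themselves prove that one exists.)

r = 48, b = 784.


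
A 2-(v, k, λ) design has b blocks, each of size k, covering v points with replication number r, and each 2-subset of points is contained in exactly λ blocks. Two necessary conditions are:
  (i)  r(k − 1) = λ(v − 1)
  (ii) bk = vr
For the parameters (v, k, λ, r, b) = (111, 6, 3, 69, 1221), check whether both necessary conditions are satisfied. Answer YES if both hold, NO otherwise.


Condition (i): r(k − 1) = 69·5 = 345; λ(v − 1) = 3·110 = 330. Match? NO.
Condition (ii): bk = 1221·6 = 7326; vr = 111·69 = 7659. Match? NO.
Both conditions hold? NO.

NO


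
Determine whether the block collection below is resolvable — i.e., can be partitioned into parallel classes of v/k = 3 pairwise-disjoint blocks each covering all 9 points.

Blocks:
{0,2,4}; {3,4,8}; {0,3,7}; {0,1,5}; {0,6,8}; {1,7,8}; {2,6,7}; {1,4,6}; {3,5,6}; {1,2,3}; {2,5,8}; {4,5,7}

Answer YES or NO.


v = 9, block size k = 3, number of blocks = 12.
For resolvability, blocks must partition into parallel classes of size v/k = 3.
Total blocks must therefore be a multiple of 3: 12 = 3·4 + 0 ⇒ divisible ✓.
Greedy packing gives 4 candidate class(es). Each should be a full parallel class (size 3, covers all 9 points).
  Class 1 (3 blocks): {0,2,4}; {1,7,8}; {3,5,6}. Points covered: [0, 1, 2, 3, 4, 5, 6, 7, 8].
  Class 2 (3 blocks): {3,4,8}; {0,1,5}; {2,6,7}. Points covered: [0, 1, 2, 3, 4, 5, 6, 7, 8].
  Class 3 (3 blocks): {0,3,7}; {1,4,6}; {2,5,8}. Points covered: [0, 1, 2, 3, 4, 5, 6, 7, 8].
  Class 4 (3 blocks): {0,6,8}; {1,2,3}; {4,5,7}. Points covered: [0, 1, 2, 3, 4, 5, 6, 7, 8].
All classes full (size 3)? YES. All classes cover every point? YES.
Resolvable? YES.

YES


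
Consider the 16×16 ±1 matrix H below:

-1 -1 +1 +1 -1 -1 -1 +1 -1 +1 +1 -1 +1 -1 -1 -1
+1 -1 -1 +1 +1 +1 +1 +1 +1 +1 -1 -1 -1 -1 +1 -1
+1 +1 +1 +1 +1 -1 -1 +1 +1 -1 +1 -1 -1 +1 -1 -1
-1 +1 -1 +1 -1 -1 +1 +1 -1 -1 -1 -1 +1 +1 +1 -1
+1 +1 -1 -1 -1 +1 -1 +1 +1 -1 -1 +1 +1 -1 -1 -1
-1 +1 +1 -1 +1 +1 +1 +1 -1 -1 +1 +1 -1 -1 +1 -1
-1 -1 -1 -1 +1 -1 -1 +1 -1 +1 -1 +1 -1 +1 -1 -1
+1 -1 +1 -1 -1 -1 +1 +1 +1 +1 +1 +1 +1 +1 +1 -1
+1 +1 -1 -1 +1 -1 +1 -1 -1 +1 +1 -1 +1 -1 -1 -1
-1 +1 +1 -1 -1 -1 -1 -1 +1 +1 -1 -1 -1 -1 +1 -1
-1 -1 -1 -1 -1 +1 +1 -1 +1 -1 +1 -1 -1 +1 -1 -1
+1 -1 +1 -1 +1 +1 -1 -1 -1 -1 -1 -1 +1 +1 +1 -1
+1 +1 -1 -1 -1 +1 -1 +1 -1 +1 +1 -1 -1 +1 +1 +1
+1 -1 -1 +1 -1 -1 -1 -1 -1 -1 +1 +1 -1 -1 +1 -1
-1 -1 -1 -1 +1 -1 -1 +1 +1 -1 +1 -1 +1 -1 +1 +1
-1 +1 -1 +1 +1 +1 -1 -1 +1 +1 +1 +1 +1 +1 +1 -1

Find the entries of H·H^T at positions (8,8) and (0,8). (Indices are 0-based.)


Row 0 of H: [-1, -1, 1, 1, -1, -1, -1, 1, -1, 1, 1, -1, 1, -1, -1, -1].
Row 8 of H: [1, 1, -1, -1, 1, -1, 1, -1, -1, 1, 1, -1, 1, -1, -1, -1].
(H·H^T)[8][8] = Σ_j H[8][j]·H[8][j] = (1)² + (1)² + (-1)² + (-1)² + (1)² + (-1)² + (1)² + (-1)² + (-1)² + (1)² + (1)² + (-1)² + (1)² + (-1)² + (-1)² + (-1)² = 1 + 1 + 1 + 1 + 1 + 1 + 1 + 1 + 1 + 1 + 1 + 1 + 1 + 1 + 1 + 1 = 16.
(H·H^T)[0][8] = Σ_j H[0][j]·H[8][j] = (-1)·(1) + (-1)·(1) + (1)·(-1) + (1)·(-1) + (-1)·(1) + (-1)·(-1) + (-1)·(1) + (1)·(-1) + (-1)·(-1) + (1)·(1) + (1)·(1) + (-1)·(-1) + (1)·(1) + (-1)·(-1) + (-1)·(-1) + (-1)·(-1) = -1 + -1 + -1 + -1 + -1 + 1 + -1 + -1 + 1 + 1 + 1 + 1 + 1 + 1 + 1 + 1 = 2.
Rows 0 and 8 are not orthogonal (dot product = 2 ≠ 0), so H is not a Hadamard matrix.

(8,8) entry = 16; (0,8) entry = 2.


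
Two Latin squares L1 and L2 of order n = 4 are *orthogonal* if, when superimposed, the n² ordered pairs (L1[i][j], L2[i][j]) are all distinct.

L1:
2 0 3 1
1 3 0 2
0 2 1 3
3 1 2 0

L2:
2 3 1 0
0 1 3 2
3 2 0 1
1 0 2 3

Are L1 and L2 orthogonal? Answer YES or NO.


Form the n² = 16 superimposed pairs (L1[i][j], L2[i][j]), row by row (rows and columns indexed from 0):
row 0: (2,2) (0,3) (3,1) (1,0)
row 1: (1,0) (3,1) (0,3) (2,2)
row 2: (0,3) (2,2) (1,0) (3,1)
row 3: (3,1) (1,0) (2,2) (0,3)
Orthogonality requires all 16 pairs distinct.
But the pair (1,0) repeats: cell (0,3) has L1 = 1, L2 = 0, and cell (1,0) has L1 = 1, L2 = 0.
A repeated pair means some other pair never occurs (only 4 distinct pairs out of 16), so the squares are not orthogonal.
Conclusion: NO.

NO


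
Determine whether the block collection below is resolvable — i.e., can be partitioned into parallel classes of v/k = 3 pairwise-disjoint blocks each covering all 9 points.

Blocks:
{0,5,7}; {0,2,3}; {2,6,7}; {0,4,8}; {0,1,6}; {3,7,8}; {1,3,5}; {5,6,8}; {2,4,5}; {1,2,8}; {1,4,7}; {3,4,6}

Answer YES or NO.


v = 9, block size k = 3, number of blocks = 12.
For resolvability, blocks must partition into parallel classes of size v/k = 3.
Total blocks must therefore be a multiple of 3: 12 = 3·4 + 0 ⇒ divisible ✓.
Greedy packing gives 4 candidate class(es). Each should be a full parallel class (size 3, covers all 9 points).
  Class 1 (3 blocks): {0,5,7}; {1,2,8}; {3,4,6}. Points covered: [0, 1, 2, 3, 4, 5, 6, 7, 8].
  Class 2 (3 blocks): {0,2,3}; {5,6,8}; {1,4,7}. Points covered: [0, 1, 2, 3, 4, 5, 6, 7, 8].
  Class 3 (3 blocks): {2,6,7}; {0,4,8}; {1,3,5}. Points covered: [0, 1, 2, 3, 4, 5, 6, 7, 8].
  Class 4 (3 blocks): {0,1,6}; {3,7,8}; {2,4,5}. Points covered: [0, 1, 2, 3, 4, 5, 6, 7, 8].
All classes full (size 3)? YES. All classes cover every point? YES.
Resolvable? YES.

YES


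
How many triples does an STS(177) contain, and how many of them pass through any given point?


An STS(v) is a 2-(v, 3, 1) BIBD: block size k = 3, λ = 1.
Replication: r(k − 1) = λ(v − 1) ⇒ r·2 = 177 − 1 = 176 ⇒ r = 88.
Block count: b = v(v − 1)/6 = 177·176/6 = 31152/6 = 5192.

r = 88, b = 5192.


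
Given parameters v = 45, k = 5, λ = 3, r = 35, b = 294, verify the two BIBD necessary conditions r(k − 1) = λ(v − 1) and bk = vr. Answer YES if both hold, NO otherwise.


Condition (i): r(k − 1) = 35·4 = 140; λ(v − 1) = 3·44 = 132. Match? NO.
Condition (ii): bk = 294·5 = 1470; vr = 45·35 = 1575. Match? NO.
Both conditions hold? NO.

NO


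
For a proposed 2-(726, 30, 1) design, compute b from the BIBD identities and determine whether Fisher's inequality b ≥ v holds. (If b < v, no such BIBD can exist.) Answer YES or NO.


r = λ(v − 1)/(k − 1) = 1·725/29 = 25.
b = vr/k = 726·25/30 = 605.
Fisher's inequality: b ≥ v ⇔ 605 ≥ 726? NO.

NO


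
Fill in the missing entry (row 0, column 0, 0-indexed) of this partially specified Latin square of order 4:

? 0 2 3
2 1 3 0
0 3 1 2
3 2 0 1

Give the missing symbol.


Row 0 contains symbols [0, 2, 3] — missing [1].
Column 0 contains symbols [0, 2, 3] — missing [1].
The missing symbol must appear in both missing sets; intersection = [1].
Therefore the hidden value is 1.

Missing value = 1.


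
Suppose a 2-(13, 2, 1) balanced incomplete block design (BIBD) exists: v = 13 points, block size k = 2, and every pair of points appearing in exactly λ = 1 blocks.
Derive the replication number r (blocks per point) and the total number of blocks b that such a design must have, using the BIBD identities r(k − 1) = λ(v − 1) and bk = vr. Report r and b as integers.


Any 2-(v, k, λ) BIBD satisfies two necessary conditions:
  (i)  Each point sits in r blocks, and counting incidences through any fixed point gives r(k − 1) = λ(v − 1), so r = λ(v − 1)/(k − 1).
  (ii) Total incidences bk = vr, so b = vr/k.
Step 1: r = λ(v − 1)/(k − 1) = 1·(13 − 1)/(2 − 1) = 1·12/1 = 12/1 = 12.
Step 2: b = vr/k = 13·12/2 = 156/2 = 78.
Check integrality: r = 12 ∈ Z ✓, b = 78 ∈ Z ✓.
(These identities are necessary conditions: they determine r and b for any design with these parameters, but do not by themselves prove that one exists.)

r = 12, b = 78.


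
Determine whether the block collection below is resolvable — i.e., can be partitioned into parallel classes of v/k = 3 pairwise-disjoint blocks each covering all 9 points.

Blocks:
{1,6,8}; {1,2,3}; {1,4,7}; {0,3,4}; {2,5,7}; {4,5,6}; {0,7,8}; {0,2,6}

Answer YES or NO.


v = 9, block size k = 3, number of blocks = 8.
For resolvability, blocks must partition into parallel classes of size v/k = 3.
Total blocks must therefore be a multiple of 3: 8 = 3·2 + 2 ⇒ not divisible ✗.
Resolvable? NO.

NO


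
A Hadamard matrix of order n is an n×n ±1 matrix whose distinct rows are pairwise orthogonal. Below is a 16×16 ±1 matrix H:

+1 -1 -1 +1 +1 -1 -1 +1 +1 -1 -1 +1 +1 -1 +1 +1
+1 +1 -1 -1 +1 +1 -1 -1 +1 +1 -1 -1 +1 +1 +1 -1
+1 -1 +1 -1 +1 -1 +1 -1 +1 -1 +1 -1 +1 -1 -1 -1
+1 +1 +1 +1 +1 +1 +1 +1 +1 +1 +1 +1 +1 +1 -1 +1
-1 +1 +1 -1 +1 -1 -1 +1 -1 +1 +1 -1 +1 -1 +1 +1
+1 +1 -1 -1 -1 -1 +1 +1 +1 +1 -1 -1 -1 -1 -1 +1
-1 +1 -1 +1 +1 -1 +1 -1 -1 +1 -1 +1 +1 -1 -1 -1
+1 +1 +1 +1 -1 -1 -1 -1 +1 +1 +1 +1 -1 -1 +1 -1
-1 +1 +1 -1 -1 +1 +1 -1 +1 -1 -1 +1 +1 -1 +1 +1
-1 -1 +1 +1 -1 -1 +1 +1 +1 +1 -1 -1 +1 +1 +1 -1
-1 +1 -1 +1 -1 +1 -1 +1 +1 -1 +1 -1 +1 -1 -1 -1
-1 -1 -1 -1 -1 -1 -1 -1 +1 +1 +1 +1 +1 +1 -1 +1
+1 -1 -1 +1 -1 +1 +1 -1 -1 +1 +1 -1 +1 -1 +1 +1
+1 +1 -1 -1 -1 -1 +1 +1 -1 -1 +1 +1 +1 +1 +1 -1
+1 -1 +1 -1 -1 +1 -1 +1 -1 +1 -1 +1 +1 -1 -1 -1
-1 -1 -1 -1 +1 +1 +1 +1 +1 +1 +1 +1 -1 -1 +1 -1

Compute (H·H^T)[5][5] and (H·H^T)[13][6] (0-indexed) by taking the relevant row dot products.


Row 5 of H: [1, 1, -1, -1, -1, -1, 1, 1, 1, 1, -1, -1, -1, -1, -1, 1].
Row 6 of H: [-1, 1, -1, 1, 1, -1, 1, -1, -1, 1, -1, 1, 1, -1, -1, -1].
Row 13 of H: [1, 1, -1, -1, -1, -1, 1, 1, -1, -1, 1, 1, 1, 1, 1, -1].
(H·H^T)[5][5] = Σ_j H[5][j]·H[5][j] = (1)² + (1)² + (-1)² + (-1)² + (-1)² + (-1)² + (1)² + (1)² + (1)² + (1)² + (-1)² + (-1)² + (-1)² + (-1)² + (-1)² + (1)² = 1 + 1 + 1 + 1 + 1 + 1 + 1 + 1 + 1 + 1 + 1 + 1 + 1 + 1 + 1 + 1 = 16.
(H·H^T)[13][6] = Σ_j H[13][j]·H[6][j] = (1)·(-1) + (1)·(1) + (-1)·(-1) + (-1)·(1) + (-1)·(1) + (-1)·(-1) + (1)·(1) + (1)·(-1) + (-1)·(-1) + (-1)·(1) + (1)·(-1) + (1)·(1) + (1)·(1) + (1)·(-1) + (1)·(-1) + (-1)·(-1) = -1 + 1 + 1 + -1 + -1 + 1 + 1 + -1 + 1 + -1 + -1 + 1 + 1 + -1 + -1 + 1 = 0.
So rows 13 and 6 are orthogonal; the diagonal entry equals n = 16.

(5,5) entry = 16; (13,6) entry = 0.


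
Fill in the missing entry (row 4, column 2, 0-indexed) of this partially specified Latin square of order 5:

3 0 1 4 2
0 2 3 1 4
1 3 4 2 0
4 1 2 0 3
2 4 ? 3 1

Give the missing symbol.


Row 4 contains symbols [1, 2, 3, 4] — missing [0].
Column 2 contains symbols [1, 2, 3, 4] — missing [0].
The missing symbol must appear in both missing sets; intersection = [0].
Therefore the hidden value is 0.

Missing value = 0.


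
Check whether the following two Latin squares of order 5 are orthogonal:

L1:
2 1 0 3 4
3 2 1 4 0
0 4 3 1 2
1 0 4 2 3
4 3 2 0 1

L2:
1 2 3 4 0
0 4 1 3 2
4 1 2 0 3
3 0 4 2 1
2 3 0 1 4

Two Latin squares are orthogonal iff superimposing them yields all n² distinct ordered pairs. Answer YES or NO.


Form the n² = 25 superimposed pairs (L1[i][j], L2[i][j]), row by row (rows and columns indexed from 0):
row 0: (2,1) (1,2) (0,3) (3,4) (4,0)
row 1: (3,0) (2,4) (1,1) (4,3) (0,2)
row 2: (0,4) (4,1) (3,2) (1,0) (2,3)
row 3: (1,3) (0,0) (4,4) (2,2) (3,1)
row 4: (4,2) (3,3) (2,0) (0,1) (1,4)
Orthogonality requires all 25 pairs distinct.
Check by first coordinate: for each symbol s of L1, list the L2 entries in the n cells where L1 = s; they must all differ.
  L1 = 0: L2 entries (in reading order) 3, 2, 4, 0, 1 — all 5 distinct ✓
  L1 = 1: L2 entries (in reading order) 2, 1, 0, 3, 4 — all 5 distinct ✓
  L1 = 2: L2 entries (in reading order) 1, 4, 3, 2, 0 — all 5 distinct ✓
  L1 = 3: L2 entries (in reading order) 4, 0, 2, 1, 3 — all 5 distinct ✓
  L1 = 4: L2 entries (in reading order) 0, 3, 1, 4, 2 — all 5 distinct ✓
Every symbol of L1 meets every symbol of L2 exactly once, so all 25 pairs are distinct (25 of 25).
Conclusion: YES.

YES


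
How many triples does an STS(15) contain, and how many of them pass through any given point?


An STS(v) is a 2-(v, 3, 1) BIBD: block size k = 3, λ = 1.
Replication: r(k − 1) = λ(v − 1) ⇒ r·2 = 15 − 1 = 14 ⇒ r = 7.
Block count: b = v(v − 1)/6 = 15·14/6 = 210/6 = 35.

r = 7, b = 35.


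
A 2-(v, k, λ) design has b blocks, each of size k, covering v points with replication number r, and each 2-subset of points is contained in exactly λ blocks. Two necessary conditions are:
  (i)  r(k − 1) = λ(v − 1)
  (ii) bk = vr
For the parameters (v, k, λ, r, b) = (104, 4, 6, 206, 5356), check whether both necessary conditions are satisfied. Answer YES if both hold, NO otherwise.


Condition (i): r(k − 1) = 206·3 = 618; λ(v − 1) = 6·103 = 618. Match? YES.
Condition (ii): bk = 5356·4 = 21424; vr = 104·206 = 21424. Match? YES.
Both conditions hold? YES.

YES


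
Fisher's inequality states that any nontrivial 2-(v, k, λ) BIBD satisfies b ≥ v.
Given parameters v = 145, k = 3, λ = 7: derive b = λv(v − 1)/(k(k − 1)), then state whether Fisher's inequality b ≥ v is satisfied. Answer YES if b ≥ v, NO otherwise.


b = λv(v − 1)/(k(k − 1)) = 7·145·144/(3·2) = 146160/6 = 24360.
Compare with v = 145: b ≥ v, so Fisher's inequality holds.

YES


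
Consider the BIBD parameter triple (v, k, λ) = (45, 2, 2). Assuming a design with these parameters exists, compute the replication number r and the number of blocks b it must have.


Any 2-(v, k, λ) BIBD satisfies two necessary conditions:
  (i)  Each point sits in r blocks, and counting incidences through any fixed point gives r(k − 1) = λ(v − 1), so r = λ(v − 1)/(k − 1).
  (ii) Total incidences bk = vr, so b = vr/k.
Step 1: r = λ(v − 1)/(k − 1) = 2·(45 − 1)/(2 − 1) = 2·44/1 = 88/1 = 88.
Step 2: b = vr/k = 45·88/2 = 3960/2 = 1980.
Check integrality: r = 88 ∈ Z ✓, b = 1980 ∈ Z ✓.
(These identities are necessary conditions: they determine r and b for any design with these parameters, but do not by themselves prove that one exists.)

r = 88, b = 1980.


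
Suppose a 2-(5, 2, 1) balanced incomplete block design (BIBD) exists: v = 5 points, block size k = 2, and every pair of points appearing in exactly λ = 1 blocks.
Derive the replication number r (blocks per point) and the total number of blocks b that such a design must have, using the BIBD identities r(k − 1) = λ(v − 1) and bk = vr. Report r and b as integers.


Any 2-(v, k, λ) BIBD satisfies two necessary conditions:
  (i)  Each point sits in r blocks, and counting incidences through any fixed point gives r(k − 1) = λ(v − 1), so r = λ(v − 1)/(k − 1).
  (ii) Total incidences bk = vr, so b = vr/k.
Step 1: r = λ(v − 1)/(k − 1) = 1·(5 − 1)/(2 − 1) = 1·4/1 = 4/1 = 4.
Step 2: b = vr/k = 5·4/2 = 20/2 = 10.
Check integrality: r = 4 ∈ Z ✓, b = 10 ∈ Z ✓.
(These identities are necessary conditions: they determine r and b for any design with these parameters, but do not by themselves prove that one exists.)

r = 4, b = 10.


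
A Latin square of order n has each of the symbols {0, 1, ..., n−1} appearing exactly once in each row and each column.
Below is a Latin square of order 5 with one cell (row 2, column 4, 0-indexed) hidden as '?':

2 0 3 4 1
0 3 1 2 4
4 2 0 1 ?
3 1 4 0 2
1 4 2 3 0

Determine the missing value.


Row 2 contains symbols [0, 1, 2, 4] — missing [3].
Column 4 contains symbols [0, 1, 2, 4] — missing [3].
The missing symbol must appear in both missing sets; intersection = [3].
Therefore the hidden value is 3.

Missing value = 3.


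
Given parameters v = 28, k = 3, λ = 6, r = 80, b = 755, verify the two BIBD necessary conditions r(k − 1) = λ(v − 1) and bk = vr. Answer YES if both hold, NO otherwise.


Condition (i): r(k − 1) = 80·2 = 160; λ(v − 1) = 6·27 = 162. Match? NO.
Condition (ii): bk = 755·3 = 2265; vr = 28·80 = 2240. Match? NO.
Both conditions hold? NO.

NO


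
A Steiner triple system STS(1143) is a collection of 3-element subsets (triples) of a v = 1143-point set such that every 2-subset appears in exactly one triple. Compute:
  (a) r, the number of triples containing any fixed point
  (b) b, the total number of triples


An STS(v) is a 2-(v, 3, 1) BIBD: block size k = 3, λ = 1.
Replication: r(k − 1) = λ(v − 1) ⇒ r·2 = 1143 − 1 = 1142 ⇒ r = 571.
Block count: bk = vr ⇒ b·3 = 1143·571 = 652653 ⇒ b = 217551.

r = 571, b = 217551.


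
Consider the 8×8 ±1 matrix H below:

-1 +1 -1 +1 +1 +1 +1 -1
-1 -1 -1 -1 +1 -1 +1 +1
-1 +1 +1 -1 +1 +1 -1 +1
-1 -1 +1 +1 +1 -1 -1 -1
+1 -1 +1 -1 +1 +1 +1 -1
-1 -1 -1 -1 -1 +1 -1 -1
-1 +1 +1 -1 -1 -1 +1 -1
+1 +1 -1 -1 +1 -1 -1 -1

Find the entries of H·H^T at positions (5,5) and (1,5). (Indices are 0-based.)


Row 1 of H: [-1, -1, -1, -1, 1, -1, 1, 1].
Row 5 of H: [-1, -1, -1, -1, -1, 1, -1, -1].
(H·H^T)[5][5] = Σ_j H[5][j]·H[5][j] = (-1)² + (-1)² + (-1)² + (-1)² + (-1)² + (1)² + (-1)² + (-1)² = 1 + 1 + 1 + 1 + 1 + 1 + 1 + 1 = 8.
(H·H^T)[1][5] = Σ_j H[1][j]·H[5][j] = (-1)·(-1) + (-1)·(-1) + (-1)·(-1) + (-1)·(-1) + (1)·(-1) + (-1)·(1) + (1)·(-1) + (1)·(-1) = 1 + 1 + 1 + 1 + -1 + -1 + -1 + -1 = 0.
So rows 1 and 5 are orthogonal; the diagonal entry equals n = 8.

(5,5) entry = 8; (1,5) entry = 0.


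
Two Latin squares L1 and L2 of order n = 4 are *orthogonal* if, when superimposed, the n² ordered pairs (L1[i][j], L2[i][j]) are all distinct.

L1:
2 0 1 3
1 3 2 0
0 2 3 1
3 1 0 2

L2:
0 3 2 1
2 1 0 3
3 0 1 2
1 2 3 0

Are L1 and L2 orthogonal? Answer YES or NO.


Form the n² = 16 superimposed pairs (L1[i][j], L2[i][j]), row by row (rows and columns indexed from 0):
row 0: (2,0) (0,3) (1,2) (3,1)
row 1: (1,2) (3,1) (2,0) (0,3)
row 2: (0,3) (2,0) (3,1) (1,2)
row 3: (3,1) (1,2) (0,3) (2,0)
Orthogonality requires all 16 pairs distinct.
But the pair (1,2) repeats: cell (0,2) has L1 = 1, L2 = 2, and cell (1,0) has L1 = 1, L2 = 2.
A repeated pair means some other pair never occurs (only 4 distinct pairs out of 16), so the squares are not orthogonal.
Conclusion: NO.

NO


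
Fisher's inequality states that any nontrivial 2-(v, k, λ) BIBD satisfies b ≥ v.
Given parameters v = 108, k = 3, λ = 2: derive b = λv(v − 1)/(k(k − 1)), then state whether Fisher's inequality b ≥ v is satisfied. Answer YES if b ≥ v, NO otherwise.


r = λ(v − 1)/(k − 1) = 2·107/2 = 107.
b = vr/k = 108·107/3 = 3852.
Fisher's inequality: b ≥ v ⇔ 3852 ≥ 108? YES.

YES


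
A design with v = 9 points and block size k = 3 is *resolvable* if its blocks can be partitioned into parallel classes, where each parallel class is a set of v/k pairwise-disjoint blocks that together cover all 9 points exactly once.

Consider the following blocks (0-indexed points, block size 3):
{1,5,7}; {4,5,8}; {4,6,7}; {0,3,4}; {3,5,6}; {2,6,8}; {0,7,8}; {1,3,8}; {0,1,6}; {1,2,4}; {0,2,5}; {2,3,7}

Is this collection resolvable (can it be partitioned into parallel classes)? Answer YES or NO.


v = 9, block size k = 3, number of blocks = 12.
For resolvability, blocks must partition into parallel classes of size v/k = 3.
Total blocks must therefore be a multiple of 3: 12 = 3·4 + 0 ⇒ divisible ✓.
Greedy packing gives 4 candidate class(es). Each should be a full parallel class (size 3, covers all 9 points).
  Class 1 (3 blocks): {1,5,7}; {0,3,4}; {2,6,8}. Points covered: [0, 1, 2, 3, 4, 5, 6, 7, 8].
  Class 2 (3 blocks): {4,5,8}; {0,1,6}; {2,3,7}. Points covered: [0, 1, 2, 3, 4, 5, 6, 7, 8].
  Class 3 (3 blocks): {4,6,7}; {1,3,8}; {0,2,5}. Points covered: [0, 1, 2, 3, 4, 5, 6, 7, 8].
  Class 4 (3 blocks): {3,5,6}; {0,7,8}; {1,2,4}. Points covered: [0, 1, 2, 3, 4, 5, 6, 7, 8].
All classes full (size 3)? YES. All classes cover every point? YES.
Resolvable? YES.

YES


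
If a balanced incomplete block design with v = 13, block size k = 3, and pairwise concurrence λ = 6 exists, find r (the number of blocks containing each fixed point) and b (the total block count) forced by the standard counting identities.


Any 2-(v, k, λ) BIBD satisfies two necessary conditions:
  (i)  Each point sits in r blocks, and counting incidences through any fixed point gives r(k − 1) = λ(v − 1), so r = λ(v − 1)/(k − 1).
  (ii) Total incidences bk = vr, so b = vr/k.
Step 1: r = λ(v − 1)/(k − 1) = 6·(13 − 1)/(3 − 1) = 6·12/2 = 72/2 = 36.
Step 2: b = vr/k = 13·36/3 = 468/3 = 156.
Check integrality: r = 36 ∈ Z ✓, b = 156 ∈ Z ✓.
(These identities are necessary conditions: they determine r and b for any design with these parameters, but do not by themselves prove that one exists.)

r = 36, b = 156.


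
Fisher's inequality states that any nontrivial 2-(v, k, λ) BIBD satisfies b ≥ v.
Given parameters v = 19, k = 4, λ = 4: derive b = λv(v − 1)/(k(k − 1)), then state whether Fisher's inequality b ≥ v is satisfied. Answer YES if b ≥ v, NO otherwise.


r = λ(v − 1)/(k − 1) = 4·18/3 = 24.
b = vr/k = 19·24/4 = 114.
Fisher's inequality: b ≥ v ⇔ 114 ≥ 19? YES.

YES


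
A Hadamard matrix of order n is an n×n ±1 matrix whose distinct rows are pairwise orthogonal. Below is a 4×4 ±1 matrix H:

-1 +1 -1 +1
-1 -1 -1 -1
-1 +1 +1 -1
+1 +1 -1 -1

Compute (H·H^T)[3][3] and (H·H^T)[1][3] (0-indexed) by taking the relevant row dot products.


Row 1 of H: [-1, -1, -1, -1].
Row 3 of H: [1, 1, -1, -1].
(H·H^T)[3][3] = Σ_j H[3][j]·H[3][j] = (1)² + (1)² + (-1)² + (-1)² = 1 + 1 + 1 + 1 = 4.
(H·H^T)[1][3] = Σ_j H[1][j]·H[3][j] = (-1)·(1) + (-1)·(1) + (-1)·(-1) + (-1)·(-1) = -1 + -1 + 1 + 1 = 0.
So rows 1 and 3 are orthogonal; the diagonal entry equals n = 4.

(3,3) entry = 4; (1,3) entry = 0.


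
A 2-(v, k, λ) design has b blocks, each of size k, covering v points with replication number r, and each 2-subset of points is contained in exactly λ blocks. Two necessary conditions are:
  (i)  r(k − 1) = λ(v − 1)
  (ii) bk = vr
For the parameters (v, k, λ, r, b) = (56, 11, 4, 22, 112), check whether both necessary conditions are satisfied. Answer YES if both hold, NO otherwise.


Condition (i): r(k − 1) = 22·10 = 220; λ(v − 1) = 4·55 = 220. Match? YES.
Condition (ii): bk = 112·11 = 1232; vr = 56·22 = 1232. Match? YES.
Both conditions hold? YES.

YES


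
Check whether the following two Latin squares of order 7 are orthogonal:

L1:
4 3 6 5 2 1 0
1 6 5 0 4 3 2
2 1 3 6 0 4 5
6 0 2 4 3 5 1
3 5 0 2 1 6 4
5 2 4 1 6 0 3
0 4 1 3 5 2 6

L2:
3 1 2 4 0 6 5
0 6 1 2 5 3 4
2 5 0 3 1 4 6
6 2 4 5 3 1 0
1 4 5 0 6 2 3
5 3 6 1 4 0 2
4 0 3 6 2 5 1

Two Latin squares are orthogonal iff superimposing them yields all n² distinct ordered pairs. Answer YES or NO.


Form the n² = 49 superimposed pairs (L1[i][j], L2[i][j]), row by row (rows and columns indexed from 0):
row 0: (4,3) (3,1) (6,2) (5,4) (2,0) (1,6) (0,5)
row 1: (1,0) (6,6) (5,1) (0,2) (4,5) (3,3) (2,4)
row 2: (2,2) (1,5) (3,0) (6,3) (0,1) (4,4) (5,6)
row 3: (6,6) (0,2) (2,4) (4,5) (3,3) (5,1) (1,0)
row 4: (3,1) (5,4) (0,5) (2,0) (1,6) (6,2) (4,3)
row 5: (5,5) (2,3) (4,6) (1,1) (6,4) (0,0) (3,2)
row 6: (0,4) (4,0) (1,3) (3,6) (5,2) (2,5) (6,1)
Orthogonality requires all 49 pairs distinct.
But the pair (6,6) repeats: cell (1,1) has L1 = 6, L2 = 6, and cell (3,0) has L1 = 6, L2 = 6.
A repeated pair means some other pair never occurs (only 35 distinct pairs out of 49), so the squares are not orthogonal.
Conclusion: NO.

NO


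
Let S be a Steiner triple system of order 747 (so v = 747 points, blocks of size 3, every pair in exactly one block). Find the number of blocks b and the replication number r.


An STS(v) is a 2-(v, 3, 1) BIBD: block size k = 3, λ = 1.
Replication: r(k − 1) = λ(v − 1) ⇒ r·2 = 747 − 1 = 746 ⇒ r = 373.
Block count: b = v(v − 1)/6 = 747·746/6 = 557262/6 = 92877.
(Check via bk = vr: 92877·3 = 278631 = 747·373 = 278631 ✓.)

r = 373, b = 92877.


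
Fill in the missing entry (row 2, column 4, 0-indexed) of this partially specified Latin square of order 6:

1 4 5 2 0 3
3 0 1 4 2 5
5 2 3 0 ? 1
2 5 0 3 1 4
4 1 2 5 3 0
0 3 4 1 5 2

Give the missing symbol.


Row 2 contains symbols [0, 1, 2, 3, 5] — missing [4].
Column 4 contains symbols [0, 1, 2, 3, 5] — missing [4].
The missing symbol must appear in both missing sets; intersection = [4].
Therefore the hidden value is 4.

Missing value = 4.


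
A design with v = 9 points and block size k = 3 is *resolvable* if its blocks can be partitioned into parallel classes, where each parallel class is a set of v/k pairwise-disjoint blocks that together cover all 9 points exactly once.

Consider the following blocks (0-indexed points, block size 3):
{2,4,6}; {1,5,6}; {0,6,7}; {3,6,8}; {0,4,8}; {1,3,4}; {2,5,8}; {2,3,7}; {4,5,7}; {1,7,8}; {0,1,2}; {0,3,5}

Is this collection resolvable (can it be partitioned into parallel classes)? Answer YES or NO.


v = 9, block size k = 3, number of blocks = 12.
For resolvability, blocks must partition into parallel classes of size v/k = 3.
Total blocks must therefore be a multiple of 3: 12 = 3·4 + 0 ⇒ divisible ✓.
Greedy packing gives 4 candidate class(es). Each should be a full parallel class (size 3, covers all 9 points).
  Class 1 (3 blocks): {2,4,6}; {1,7,8}; {0,3,5}. Points covered: [0, 1, 2, 3, 4, 5, 6, 7, 8].
  Class 2 (3 blocks): {1,5,6}; {0,4,8}; {2,3,7}. Points covered: [0, 1, 2, 3, 4, 5, 6, 7, 8].
  Class 3 (3 blocks): {0,6,7}; {1,3,4}; {2,5,8}. Points covered: [0, 1, 2, 3, 4, 5, 6, 7, 8].
  Class 4 (3 blocks): {3,6,8}; {4,5,7}; {0,1,2}. Points covered: [0, 1, 2, 3, 4, 5, 6, 7, 8].
All classes full (size 3)? YES. All classes cover every point? YES.
Resolvable? YES.

YES


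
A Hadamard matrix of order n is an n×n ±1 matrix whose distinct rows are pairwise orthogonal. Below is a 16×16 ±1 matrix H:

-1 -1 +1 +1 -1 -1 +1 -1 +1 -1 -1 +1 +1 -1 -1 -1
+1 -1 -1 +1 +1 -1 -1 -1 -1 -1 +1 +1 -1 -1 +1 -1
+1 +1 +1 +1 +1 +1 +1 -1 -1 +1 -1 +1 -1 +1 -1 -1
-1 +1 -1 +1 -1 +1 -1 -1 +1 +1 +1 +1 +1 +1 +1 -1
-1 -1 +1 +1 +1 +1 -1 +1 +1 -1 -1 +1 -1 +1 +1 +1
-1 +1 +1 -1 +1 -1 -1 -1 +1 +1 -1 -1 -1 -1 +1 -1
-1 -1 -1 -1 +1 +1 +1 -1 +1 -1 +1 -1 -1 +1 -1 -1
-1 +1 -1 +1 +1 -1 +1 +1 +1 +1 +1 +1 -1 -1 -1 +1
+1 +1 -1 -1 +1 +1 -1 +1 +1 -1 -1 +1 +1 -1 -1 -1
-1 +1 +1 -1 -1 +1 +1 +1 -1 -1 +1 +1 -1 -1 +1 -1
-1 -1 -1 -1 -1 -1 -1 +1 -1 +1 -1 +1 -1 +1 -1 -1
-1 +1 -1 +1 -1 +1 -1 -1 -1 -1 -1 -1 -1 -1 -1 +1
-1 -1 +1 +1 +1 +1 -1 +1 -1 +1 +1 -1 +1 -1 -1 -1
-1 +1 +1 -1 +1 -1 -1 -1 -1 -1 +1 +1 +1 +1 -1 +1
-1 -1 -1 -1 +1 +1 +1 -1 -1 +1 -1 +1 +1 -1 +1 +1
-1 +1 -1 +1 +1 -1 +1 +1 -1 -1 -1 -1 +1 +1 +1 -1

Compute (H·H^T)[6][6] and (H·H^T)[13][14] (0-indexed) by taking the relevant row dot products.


Row 6 of H: [-1, -1, -1, -1, 1, 1, 1, -1, 1, -1, 1, -1, -1, 1, -1, -1].
Row 13 of H: [-1, 1, 1, -1, 1, -1, -1, -1, -1, -1, 1, 1, 1, 1, -1, 1].
Row 14 of H: [-1, -1, -1, -1, 1, 1, 1, -1, -1, 1, -1, 1, 1, -1, 1, 1].
(H·H^T)[6][6] = Σ_j H[6][j]·H[6][j] = (-1)² + (-1)² + (-1)² + (-1)² + (1)² + (1)² + (1)² + (-1)² + (1)² + (-1)² + (1)² + (-1)² + (-1)² + (1)² + (-1)² + (-1)² = 1 + 1 + 1 + 1 + 1 + 1 + 1 + 1 + 1 + 1 + 1 + 1 + 1 + 1 + 1 + 1 = 16.
(H·H^T)[13][14] = Σ_j H[13][j]·H[14][j] = (-1)·(-1) + (1)·(-1) + (1)·(-1) + (-1)·(-1) + (1)·(1) + (-1)·(1) + (-1)·(1) + (-1)·(-1) + (-1)·(-1) + (-1)·(1) + (1)·(-1) + (1)·(1) + (1)·(1) + (1)·(-1) + (-1)·(1) + (1)·(1) = 1 + -1 + -1 + 1 + 1 + -1 + -1 + 1 + 1 + -1 + -1 + 1 + 1 + -1 + -1 + 1 = 0.
So rows 13 and 14 are orthogonal; the diagonal entry equals n = 16.

(6,6) entry = 16; (13,14) entry = 0.


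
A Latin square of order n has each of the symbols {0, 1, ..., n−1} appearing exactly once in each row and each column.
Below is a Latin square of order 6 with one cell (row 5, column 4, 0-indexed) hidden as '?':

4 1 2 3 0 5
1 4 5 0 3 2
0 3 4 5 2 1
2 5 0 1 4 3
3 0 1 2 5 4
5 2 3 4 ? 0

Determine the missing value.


Row 5 contains symbols [0, 2, 3, 4, 5] — missing [1].
Column 4 contains symbols [0, 2, 3, 4, 5] — missing [1].
The missing symbol must appear in both missing sets; intersection = [1].
Therefore the hidden value is 1.

Missing value = 1.


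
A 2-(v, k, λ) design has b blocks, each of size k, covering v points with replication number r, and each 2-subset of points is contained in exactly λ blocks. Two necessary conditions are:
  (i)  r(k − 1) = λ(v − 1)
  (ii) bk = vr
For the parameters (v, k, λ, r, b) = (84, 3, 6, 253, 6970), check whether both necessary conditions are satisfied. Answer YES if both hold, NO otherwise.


Condition (i): r(k − 1) = 253·2 = 506; λ(v − 1) = 6·83 = 498. Match? NO.
Condition (ii): bk = 6970·3 = 20910; vr = 84·253 = 21252. Match? NO.
Both conditions hold? NO.

NO
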